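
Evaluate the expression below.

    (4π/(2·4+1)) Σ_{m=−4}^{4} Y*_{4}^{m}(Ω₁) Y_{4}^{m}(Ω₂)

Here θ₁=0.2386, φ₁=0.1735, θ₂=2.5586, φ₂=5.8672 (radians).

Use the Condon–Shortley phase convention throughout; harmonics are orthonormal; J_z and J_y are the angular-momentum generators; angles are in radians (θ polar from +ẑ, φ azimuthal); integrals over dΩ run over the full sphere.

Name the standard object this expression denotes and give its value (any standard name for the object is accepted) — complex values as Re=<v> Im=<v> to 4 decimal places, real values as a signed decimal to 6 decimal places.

Legendre polynomial (addition theorem), -0.409710

This sum is the spherical-harmonic addition theorem: it equals the Legendre polynomial P_l(cos γ) of the angle γ between the two directions.
Summing Y*_{l m}(θ₁,φ₁)·Y_{l m}(θ₂,φ₂) over m ∈ [−4, 4]; prefactor 4π/(2·4+1) = 1.396263:
  m=-4: (+0.001061+0.000883i) × (-0.003781+0.040473i) = -0.000040+0.000040i  (running Σ = -0.000040+0.000040i)
  m=-3: (+0.013930+0.007985i) × (-0.055313-0.165339i) = +0.000550-0.002745i  (running Σ = +0.000510-0.002705i)
  m=-2: (+0.098561+0.035643i) × (+0.264804+0.290694i) = +0.015738+0.038090i  (running Σ = +0.016248+0.035384i)
  m=-1: (+0.386206+0.067687i) × (-0.373594-0.165041i) = -0.133113-0.089027i  (running Σ = -0.116865-0.053643i)
  m=0: (+0.621479-0.000000i) × (-0.096068+0.000000i) = -0.059704+0.000000i  (running Σ = -0.176569-0.053643i)
  m=1: (-0.386206+0.067687i) × (+0.373594-0.165041i) = -0.133113+0.089027i  (running Σ = -0.309682+0.035384i)
  m=2: (+0.098561-0.035643i) × (+0.264804-0.290694i) = +0.015738-0.038090i  (running Σ = -0.293943-0.002705i)
  m=3: (-0.013930+0.007985i) × (+0.055313-0.165339i) = +0.000550+0.002745i  (running Σ = -0.293394+0.000040i)
  m=4: (+0.001061-0.000883i) × (-0.003781-0.040473i) = -0.000040-0.000040i  (running Σ = -0.293433-0.000000i)
Total Σ_m = -0.293433-0.000000i. Multiply by 1.396263: -0.409710-0.000000i. P_4(cos γ) = -0.409710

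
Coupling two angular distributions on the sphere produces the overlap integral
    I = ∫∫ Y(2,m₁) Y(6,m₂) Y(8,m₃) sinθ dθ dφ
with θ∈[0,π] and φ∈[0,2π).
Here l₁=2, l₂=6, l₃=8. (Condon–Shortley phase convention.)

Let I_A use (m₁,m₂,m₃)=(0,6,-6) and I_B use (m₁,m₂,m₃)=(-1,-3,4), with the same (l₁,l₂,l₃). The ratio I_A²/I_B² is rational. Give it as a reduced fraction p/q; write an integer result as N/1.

91/880

Shared (l₁,l₂,l₃)=(2,6,8): N and (l;000)² cancel in I_A²/I_B².
A: Δ = 0!·4!·12!/17! = 1/30940; Racah Σ t=0..0: t=0:+1/1916006400 = 1/1916006400; ⇒ 3j(2 6 8; 0 6 -6)² = 1/340, sgn +1
B: Δ = 0!·4!·12!/17! = 1/30940; Racah Σ t=0..0: t=0:+1/13063680 = 1/13063680; ⇒ 3j(2 6 8; -1 -3 4)² = 44/1547, sgn +1
I_A²/I_B² = (1/340)/(44/1547) = 91/880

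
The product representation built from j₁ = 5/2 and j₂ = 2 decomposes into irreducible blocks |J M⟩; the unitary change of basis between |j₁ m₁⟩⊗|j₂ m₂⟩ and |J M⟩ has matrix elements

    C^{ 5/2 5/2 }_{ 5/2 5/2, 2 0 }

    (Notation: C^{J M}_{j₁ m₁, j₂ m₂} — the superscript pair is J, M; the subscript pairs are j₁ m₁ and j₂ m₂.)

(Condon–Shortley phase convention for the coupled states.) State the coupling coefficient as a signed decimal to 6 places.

+0.597614

√[6·2!3!2!/8! · 5!0!2!2!5!0!] = √(1440/7)
  +(−1)^0/∏(0,2,0,2,3,0)! = 1/24  (running 1/24)
⟨..|..⟩ = √(1440/7)·(1/24) = +0.597614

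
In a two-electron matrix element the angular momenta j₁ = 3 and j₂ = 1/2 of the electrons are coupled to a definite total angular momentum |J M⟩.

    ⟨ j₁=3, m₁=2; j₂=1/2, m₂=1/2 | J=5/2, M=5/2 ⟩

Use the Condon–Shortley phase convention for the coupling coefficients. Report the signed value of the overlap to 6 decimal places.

-0.377964

triangle: 1!*5!*0!/7! = 120/5040
(j±m)!: 5!*1!*1!*0!*5!*0! = 14400
prefactor² = (2J+1)*Δ*N² = 14400/7
  k=1: −1/(1!*0!*0!*0!*5!*0!) = -1/120
Σ = -1/120  ⇒  CG² = 14400/7*(-1/120)² = 1/7
CG = −√(1/7) = -0.377964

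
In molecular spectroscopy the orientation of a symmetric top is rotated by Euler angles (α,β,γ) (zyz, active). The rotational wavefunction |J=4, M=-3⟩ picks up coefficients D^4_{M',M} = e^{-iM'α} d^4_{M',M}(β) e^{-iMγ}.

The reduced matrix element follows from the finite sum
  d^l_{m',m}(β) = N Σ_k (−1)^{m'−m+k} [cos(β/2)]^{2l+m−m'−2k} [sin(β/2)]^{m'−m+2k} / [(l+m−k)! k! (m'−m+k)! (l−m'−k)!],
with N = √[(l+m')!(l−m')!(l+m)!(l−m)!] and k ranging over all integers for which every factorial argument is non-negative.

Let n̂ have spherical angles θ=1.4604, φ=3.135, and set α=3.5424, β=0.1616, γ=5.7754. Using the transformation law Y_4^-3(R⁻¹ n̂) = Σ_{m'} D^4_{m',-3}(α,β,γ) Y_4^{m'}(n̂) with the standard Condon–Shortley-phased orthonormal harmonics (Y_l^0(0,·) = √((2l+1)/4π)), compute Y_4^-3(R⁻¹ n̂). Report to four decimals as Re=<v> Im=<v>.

Re=0.2790 Im=-0.0756

Need the full column D^4_{m',-3} for m'=−4..4 at α=3.5424, β=0.1616, γ=5.7754.
cos(β/2)=0.996737, sin(β/2)=0.080712
d^4_{-4,-3}: single k=1 term ⇒ +0.223125;  D = +0.222414+0.017803i
d^4_{-3,-3}: k∈[0..1] ⇒ +0.974196 -0.044716 = +0.929480;  D = -0.882022+0.293207i
d^4_{-2,-3}: k∈[0..1] ⇒ -0.295167 +0.005806 = -0.289361;  D = -0.217211+0.191179i
d^4_{-1,-3}: k∈[0..1] ⇒ +0.050703 -0.000554 = +0.050149;  D = -0.021734+0.045194i
d^4_{0,-3}: k∈[0..1] ⇒ -0.006120 +0.000040 = -0.006080;  D = -0.000288+0.006073i
d^4_{1,-3}: k∈[0..1] ⇒ +0.000554 -0.000002 = +0.000552;  D = +0.000191+0.000518i
d^4_{2,-3}: k∈[0..1] ⇒ -0.000038 +0.000000 = -0.000038;  D = +0.000026+0.000028i
d^4_{3,-3}: k∈[0..1] ⇒ +0.000002 -0.000000 = +0.000002;  D = +0.000002+0.000001i
d^4_{4,-3}: single k=0 term ⇒ -0.000000;  D = +0.000000+0.000000i
Y_4^{m'}(θ=1.4604,φ=3.135) and Σ D·Y over m':
  (+0.2224+0.0178i)·(+0.4317+0.0114i)  (-0.8820+0.2932i)·(-0.1354-0.0027i)  (-0.2172+0.1912i)·(-0.3024-0.0040i)  (-0.0217+0.0452i)·(+0.1510+0.0010i)  (-0.0003+0.0061i)·(+0.2794+0.0000i)  (+0.0002+0.0005i)·(-0.1510+0.0010i)  (+0.0000+0.0000i)·(-0.3024+0.0040i)  (+0.0000+0.0000i)·(+0.1354-0.0027i)  (+0.0000+0.0000i)·(+0.4317-0.0114i)
Y_4^-3(R⁻¹ n̂) = +0.278992-0.075636i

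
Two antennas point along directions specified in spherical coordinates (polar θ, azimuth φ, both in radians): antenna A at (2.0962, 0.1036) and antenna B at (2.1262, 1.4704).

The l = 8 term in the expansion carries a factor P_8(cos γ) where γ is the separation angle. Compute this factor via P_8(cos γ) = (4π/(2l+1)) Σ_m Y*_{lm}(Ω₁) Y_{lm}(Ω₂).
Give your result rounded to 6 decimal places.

-0.253136

Term-by-term m-sum for l=8 (normalisation 4π/17 = 0.739198):
  m=-8: Y*=0.10929 + 0.11921j  Y=0.09725 + 0.10077j  product -0.00138 + 0.02261j
  m=-7: Y*=-0.28068 - 0.24877j  Y=0.22467 - 0.26524j  product -0.12904 + 0.01856j
  m=-6: Y*=0.35581 + 0.25488j  Y=-0.37006 - 0.25446j  product -0.06681 - 0.18486j
  m=-5: Y*=-0.13282 - 0.07569j  Y=-0.10695 + 0.19484j  product 0.02895 - 0.01778j
  m=-4: Y*=-0.24755 - 0.10889j  Y=-0.19545 - 0.08300j  product 0.03935 + 0.04183j
  m=-3: Y*=0.28967 + 0.09305j  Y=-0.10176 + 0.32757j  product -0.05996 + 0.08542j
  m=-2: Y*=0.12485 + 0.02625j  Y=-0.04434 - 0.00903j  product -0.00530 - 0.00229j
  m=-1: Y*=-0.32902 - 0.03421j  Y=-0.03473 + 0.34475j  product 0.02322 - 0.11224j
  m=+0: Y*=-0.08060 + 0.00000j  Y=0.00606 + 0.00000j  product -0.00049 + 0.00000j
  m=+1: Y*=0.32902 - 0.03421j  Y=0.03473 + 0.34475j  product 0.02322 + 0.11224j
  m=+2: Y*=0.12485 - 0.02625j  Y=-0.04434 + 0.00903j  product -0.00530 + 0.00229j
  m=+3: Y*=-0.28967 + 0.09305j  Y=0.10176 + 0.32757j  product -0.05996 - 0.08542j
  m=+4: Y*=-0.24755 + 0.10889j  Y=-0.19545 + 0.08300j  product 0.03935 - 0.04183j
  m=+5: Y*=0.13282 - 0.07569j  Y=0.10695 + 0.19484j  product 0.02895 + 0.01778j
  m=+6: Y*=0.35581 - 0.25488j  Y=-0.37006 + 0.25446j  product -0.06681 + 0.18486j
  m=+7: Y*=0.28068 - 0.24877j  Y=-0.22467 - 0.26524j  product -0.12904 - 0.01856j
  m=+8: Y*=0.10929 - 0.11921j  Y=0.09725 - 0.10077j  product -0.00138 - 0.02261j
Σ over m = -0.34245 + 0.00000j; ×(4π/17) → -0.25314 + 0.00000j. Real part: -0.253136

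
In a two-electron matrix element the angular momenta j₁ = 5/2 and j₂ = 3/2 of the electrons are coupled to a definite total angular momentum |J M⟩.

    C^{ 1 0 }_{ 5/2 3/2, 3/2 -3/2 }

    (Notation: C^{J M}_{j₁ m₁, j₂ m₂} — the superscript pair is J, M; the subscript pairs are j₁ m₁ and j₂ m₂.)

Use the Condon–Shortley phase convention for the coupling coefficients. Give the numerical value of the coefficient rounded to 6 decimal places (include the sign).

triangle: 3!·2!·0!/6! = 12/720
(j±m)!: 4!·1!·0!·3!·1!·1! = 144
prefactor² = (2J+1)·Δ·N² = 36/5
  k=0: +1/(0!·3!·1!·0!·1!·0!) = 1/6
Σ = 1/6  ⇒  CG² = 36/5·(1/6)² = 1/5
CG = +√(1/5) = +0.447214

+0.447214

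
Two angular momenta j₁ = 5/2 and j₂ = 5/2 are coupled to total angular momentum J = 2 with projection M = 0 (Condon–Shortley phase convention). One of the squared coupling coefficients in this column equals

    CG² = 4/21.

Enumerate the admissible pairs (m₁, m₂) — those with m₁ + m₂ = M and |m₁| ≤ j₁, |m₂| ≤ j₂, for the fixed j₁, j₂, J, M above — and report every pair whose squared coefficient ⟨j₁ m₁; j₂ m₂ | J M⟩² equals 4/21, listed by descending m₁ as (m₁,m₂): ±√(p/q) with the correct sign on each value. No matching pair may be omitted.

Admissible pairs with m₁+m₂ = M = 0: (-5/2,5/2), (-3/2,3/2), (-1/2,1/2), (1/2,-1/2), (3/2,-3/2), (5/2,-5/2)
  (m₁,m₂)=(5/2,-5/2): CG² = 25/84, CG = +√(25/84)
  (m₁,m₂)=(3/2,-3/2): CG² = 1/84, CG = +√(1/84)
  (m₁,m₂)=(1/2,-1/2): CG² = 4/21, CG = −√(4/21)   ← matches the target
  (m₁,m₂)=(-1/2,1/2): CG² = 4/21, CG = +√(4/21)   ← matches the target
  (m₁,m₂)=(-3/2,3/2): CG² = 1/84, CG = −√(1/84)
  (m₁,m₂)=(-5/2,5/2): CG² = 25/84, CG = −√(25/84)
Pairs with CG² = 4/21: (1/2,-1/2): −√(4/21); (-1/2,1/2): +√(4/21)

(1/2,-1/2): −√(4/21); (-1/2,1/2): +√(4/21)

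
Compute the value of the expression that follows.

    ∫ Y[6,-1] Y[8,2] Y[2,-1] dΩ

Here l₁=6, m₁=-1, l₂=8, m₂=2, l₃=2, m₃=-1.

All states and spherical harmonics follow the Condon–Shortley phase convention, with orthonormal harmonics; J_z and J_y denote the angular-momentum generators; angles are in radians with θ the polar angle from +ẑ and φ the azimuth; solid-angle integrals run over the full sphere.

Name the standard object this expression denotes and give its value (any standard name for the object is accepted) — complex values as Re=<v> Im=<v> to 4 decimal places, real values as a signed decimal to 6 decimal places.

This is a Gaunt coefficient — the integral of a triple product of spherical harmonics over the sphere.
Checks pass: Σm=0; 16 even; l₃=2∈[2,14].
(2·6+1)(2·8+1)(2·2+1) = 1105
Δ: 12! 0! 4! / 17! → 1/30940
sum: t=6:+1/2073600 = 1/2073600
3j²(6 8 2; 0 0 0) = Δ·Π!·Σ² = 28/1105  (sign +1)
sum: t=7:−1/3628800 = -1/3628800
3j²(6 8 2; -1 2 -1) = Δ·Π!·Σ² = 36/1547  (sign +1)
combine: 4πI² = 1105·28/1105·36/1547 = 144/221
take √, sign +1: I = 0.22770899

Gaunt coefficient, +0.227709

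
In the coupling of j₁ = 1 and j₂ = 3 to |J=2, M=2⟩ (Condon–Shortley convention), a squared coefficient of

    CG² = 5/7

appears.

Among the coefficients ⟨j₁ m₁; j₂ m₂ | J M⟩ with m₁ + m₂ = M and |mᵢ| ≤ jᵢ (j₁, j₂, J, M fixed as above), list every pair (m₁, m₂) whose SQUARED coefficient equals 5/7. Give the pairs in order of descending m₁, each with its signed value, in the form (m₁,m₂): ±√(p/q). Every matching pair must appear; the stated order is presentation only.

Admissible pairs with m₁+m₂ = M = 2: (-1,3), (0,2), (1,1)
  (m₁,m₂)=(1,1): CG² = 1/21, CG = +√(1/21)
  (m₁,m₂)=(0,2): CG² = 5/21, CG = −√(5/21)
  (m₁,m₂)=(-1,3): CG² = 5/7, CG = +√(5/7)   ← matches the target
Pairs with CG² = 5/7: (-1,3): +√(5/7)

(-1,3): +√(5/7)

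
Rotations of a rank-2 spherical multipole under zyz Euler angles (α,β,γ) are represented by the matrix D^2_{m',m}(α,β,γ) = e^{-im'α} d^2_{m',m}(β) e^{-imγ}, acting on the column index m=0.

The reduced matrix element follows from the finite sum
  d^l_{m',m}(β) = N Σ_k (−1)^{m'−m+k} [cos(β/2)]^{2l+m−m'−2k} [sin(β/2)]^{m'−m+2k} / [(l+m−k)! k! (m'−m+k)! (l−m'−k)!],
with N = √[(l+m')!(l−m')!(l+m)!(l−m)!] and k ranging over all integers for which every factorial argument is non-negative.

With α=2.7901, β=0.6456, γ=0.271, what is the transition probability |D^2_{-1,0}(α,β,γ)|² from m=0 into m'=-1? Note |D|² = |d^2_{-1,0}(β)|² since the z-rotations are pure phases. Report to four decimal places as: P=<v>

D^2_{-1,0}(2.7901,0.6456,0.2710) = e^{-i·-1·2.7901}·d^2_{-1,0}(0.6456)·e^{-i·0·0.2710}. Compute d first:
Half-angle: c=0.948351, s=0.317223. N=√(1·6·2·2)=4.898979
k∈{1,2} keeps every argument non-negative
  k=1: (−1)^0·4.8990/(2)·0.9484^3·0.3172^1 = +0.662747
  k=2: (−1)^1·4.8990/(2)·0.9484^1·0.3172^3 = -0.074155
d^2_{-1,0}(0.6456) = +0.662747 -0.074155 = +0.588592
|D^2_{-1,0}|² = |d^2_{-1,0}(β)|² = (+0.588592)² = 0.346441 (the z-rotation phases have unit modulus)

P=0.3464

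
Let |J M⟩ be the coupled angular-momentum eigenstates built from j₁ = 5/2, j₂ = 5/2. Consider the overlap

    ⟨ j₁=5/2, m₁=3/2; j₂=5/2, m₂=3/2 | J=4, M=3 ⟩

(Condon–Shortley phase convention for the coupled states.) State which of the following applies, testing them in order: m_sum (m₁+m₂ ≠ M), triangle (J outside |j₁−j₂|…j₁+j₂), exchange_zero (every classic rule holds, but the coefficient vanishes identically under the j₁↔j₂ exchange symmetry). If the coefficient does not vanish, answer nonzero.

m-sum: m₁+m₂ = 3/2+3/2 = 3, M = 3  ✓
triangle: |j₁−j₂| = 0 ≤ J = 4 ≤ j₁+j₂ = 5  ✓
exchange: j₁=j₂ and m₁=m₂, and (−1)^(j₁+j₂−J) = (−1)^1 = −1 forces ⟨j₁m₁;j₂m₂|JM⟩ = −⟨j₂m₂;j₁m₁|JM⟩ = −⟨j₁m₁;j₂m₂|JM⟩ ⇒ the coefficient vanishes identically
Racah sum check: Σ_k collapses to 0 ⇒ CG = 0

exchange_zero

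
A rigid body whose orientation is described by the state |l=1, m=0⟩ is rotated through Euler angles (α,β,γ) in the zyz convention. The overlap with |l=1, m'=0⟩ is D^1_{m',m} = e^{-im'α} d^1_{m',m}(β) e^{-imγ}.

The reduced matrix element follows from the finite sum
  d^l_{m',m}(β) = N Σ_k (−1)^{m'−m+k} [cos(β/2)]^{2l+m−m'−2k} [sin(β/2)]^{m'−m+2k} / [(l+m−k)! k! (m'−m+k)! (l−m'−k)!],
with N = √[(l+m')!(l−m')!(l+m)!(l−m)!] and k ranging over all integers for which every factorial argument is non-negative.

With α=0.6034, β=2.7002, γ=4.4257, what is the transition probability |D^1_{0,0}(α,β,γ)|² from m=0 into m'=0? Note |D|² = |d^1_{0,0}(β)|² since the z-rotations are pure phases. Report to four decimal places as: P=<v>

P=0.8175

D^1_{0,0}(0.6034,2.7002,4.4257) = e^{-i·0·0.6034}·d^1_{0,0}(2.7002)·e^{-i·0·4.4257}. Compute d first:
c=cos(2.700200/2)=0.218909, s=sin(2.700200/2)=0.975745; N=√[1·1·1·1]=1.000000
Admissible k: 0..1 (factorial args all ≥0)
  k=0: (−1)^0·1.0000/(1)·0.2189^2·0.9757^0 = +0.047921
  k=1: (−1)^1·1.0000/(1)·0.2189^0·0.9757^2 = -0.952079
d^1_{0,0}(2.7002) = +0.047921 -0.952079 = -0.904158
|D^1_{0,0}|² = |d^1_{0,0}(β)|² = (-0.904158)² = 0.817501 (the z-rotation phases have unit modulus)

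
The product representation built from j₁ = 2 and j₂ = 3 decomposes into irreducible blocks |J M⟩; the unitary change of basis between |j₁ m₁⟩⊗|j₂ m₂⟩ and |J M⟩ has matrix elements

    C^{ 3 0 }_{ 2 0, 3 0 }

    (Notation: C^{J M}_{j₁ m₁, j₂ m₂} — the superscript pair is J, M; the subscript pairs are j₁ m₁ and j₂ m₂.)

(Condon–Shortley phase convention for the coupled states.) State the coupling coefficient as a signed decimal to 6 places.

−√(4/15) ≈ -0.516398

j₁+j₂−J=2  J+j₁−j₂=2  J−j₁+j₂=4  j₁+j₂+J+1=9
(j₁±m₁, j₂±m₂, J±M) = (2,2,3,3,3,3)
P² = 48/5
sum k=0..2:
  [0] +1/24 = 1/24
  [1] −1/4 = -1/4
  [2] +1/24 = 1/24
S = -1/6
C² = P²·S² = 4/15 ; C = -0.516398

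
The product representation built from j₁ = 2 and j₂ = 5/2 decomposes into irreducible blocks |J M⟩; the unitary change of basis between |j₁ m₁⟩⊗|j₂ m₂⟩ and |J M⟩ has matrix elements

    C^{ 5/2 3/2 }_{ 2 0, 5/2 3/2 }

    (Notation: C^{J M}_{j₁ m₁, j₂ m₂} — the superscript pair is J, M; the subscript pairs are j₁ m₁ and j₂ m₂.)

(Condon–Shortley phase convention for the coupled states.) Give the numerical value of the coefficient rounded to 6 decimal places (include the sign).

−√(1/70) ≈ -0.119523

j₁+j₂−J=2  J+j₁−j₂=2  J−j₁+j₂=3  j₁+j₂+J+1=8
(j₁±m₁, j₂±m₂, J±M) = (2,2,4,1,4,1)
P² = 288/35
sum k=1..2:
  [1] −1/6 = -1/6
  [2] +1/8 = 1/8
S = -1/24
C² = P²·S² = 1/70 ; C = -0.119523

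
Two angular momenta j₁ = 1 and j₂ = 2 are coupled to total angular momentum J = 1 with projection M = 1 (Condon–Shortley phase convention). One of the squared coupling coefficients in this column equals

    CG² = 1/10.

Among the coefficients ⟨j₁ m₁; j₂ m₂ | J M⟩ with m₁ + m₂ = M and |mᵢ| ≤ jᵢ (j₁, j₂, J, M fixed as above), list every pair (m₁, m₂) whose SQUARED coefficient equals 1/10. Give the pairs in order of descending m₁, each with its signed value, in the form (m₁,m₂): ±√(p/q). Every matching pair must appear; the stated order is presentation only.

(1,0): +√(1/10)

Admissible pairs with m₁+m₂ = M = 1: (-1,2), (0,1), (1,0)
  (m₁,m₂)=(1,0): CG² = 1/10, CG = +√(1/10)   ← matches the target
  (m₁,m₂)=(0,1): CG² = 3/10, CG = −√(3/10)
  (m₁,m₂)=(-1,2): CG² = 3/5, CG = +√(3/5)
Pairs with CG² = 1/10: (1,0): +√(1/10)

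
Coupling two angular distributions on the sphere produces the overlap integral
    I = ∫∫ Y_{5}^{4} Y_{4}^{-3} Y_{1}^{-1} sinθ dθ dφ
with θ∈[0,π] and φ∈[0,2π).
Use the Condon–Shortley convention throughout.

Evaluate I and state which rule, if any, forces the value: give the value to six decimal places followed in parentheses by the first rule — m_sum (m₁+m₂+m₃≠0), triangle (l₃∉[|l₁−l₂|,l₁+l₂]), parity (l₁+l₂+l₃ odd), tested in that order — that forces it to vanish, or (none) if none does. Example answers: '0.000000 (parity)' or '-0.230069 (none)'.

0.294638 (none)

Checks pass: Σm=0; 10 even; l₃=1∈[1,9].
(2·5+1)(2·4+1)(2·1+1) = 297
Δ: 8! 2! 0! / 11! → 1/495
sum: t=4:+1/576 = 1/576
3j²(5 4 1; 0 0 0) = Δ·Π!·Σ² = 5/99  (sign -1)
sum: t=1:−1/10080 = -1/10080
3j²(5 4 1; 4 -3 -1) = Δ·Π!·Σ² = 4/55  (sign -1)
combine: 4πI² = 297·5/99·4/55 = 12/11
take √, sign +1: I = 0.29463840
No selection rule forces the value: the integral is nonzero (none).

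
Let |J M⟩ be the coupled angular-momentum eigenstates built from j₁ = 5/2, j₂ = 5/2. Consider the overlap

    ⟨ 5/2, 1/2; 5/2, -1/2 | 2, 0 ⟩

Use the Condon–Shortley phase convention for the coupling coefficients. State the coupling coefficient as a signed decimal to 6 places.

−√(4/21) = -0.436436

j₁+j₂−J=3  J+j₁−j₂=2  J−j₁+j₂=2  j₁+j₂+J+1=8
(j₁±m₁, j₂±m₂, J±M) = (3,2,2,3,2,2)
P² = 12/7
sum k=0..2:
  [0] +1/24 = 1/24
  [1] −1/2 = -1/2
  [2] +1/8 = 1/8
S = -1/3
C² = P²·S² = 4/21 ; C = -0.436436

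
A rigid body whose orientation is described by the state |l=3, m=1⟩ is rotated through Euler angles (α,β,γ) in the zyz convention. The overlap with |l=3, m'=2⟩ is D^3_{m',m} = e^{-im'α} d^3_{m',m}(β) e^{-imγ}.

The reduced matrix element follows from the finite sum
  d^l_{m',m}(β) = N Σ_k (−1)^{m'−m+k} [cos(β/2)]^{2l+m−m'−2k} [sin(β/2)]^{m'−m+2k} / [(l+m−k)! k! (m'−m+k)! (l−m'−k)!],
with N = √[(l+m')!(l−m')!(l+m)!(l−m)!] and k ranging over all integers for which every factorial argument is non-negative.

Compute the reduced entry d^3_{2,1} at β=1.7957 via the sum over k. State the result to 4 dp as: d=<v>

d=0.4997

d^3_{2,1}(β=1.7957) via the finite sum:
c=cos(1.795700/2)=0.623293, s=sin(1.795700/2)=0.781989; N=√[120·1·24·2]=75.894664
Admissible k: 0..1 (factorial args all ≥0)
  k=0: (−1)^1·75.8947/(24)·0.6233^5·0.7820^1 = -0.232627
  k=1: (−1)^2·75.8947/(12)·0.6233^3·0.7820^3 = +0.732331
d^3_{2,1}(1.7957) = -0.232627 +0.732331 = +0.499704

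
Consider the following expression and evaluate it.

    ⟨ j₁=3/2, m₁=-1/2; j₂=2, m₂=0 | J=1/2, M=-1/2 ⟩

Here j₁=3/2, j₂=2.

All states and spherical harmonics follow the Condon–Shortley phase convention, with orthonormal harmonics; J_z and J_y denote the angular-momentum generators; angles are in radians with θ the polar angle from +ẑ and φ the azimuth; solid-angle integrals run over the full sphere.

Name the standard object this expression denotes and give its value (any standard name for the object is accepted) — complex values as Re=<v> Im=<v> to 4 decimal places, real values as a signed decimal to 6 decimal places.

Clebsch–Gordan coefficient, +√(1/5) ≈ +0.447214

This is a Clebsch–Gordan (vector-coupling) coefficient.
triangle: 3!*0!*1!/5! = 6/120
(j±m)!: 1!*2!*2!*2!*0!*1! = 8
prefactor² = (2J+1)*Δ*N² = 4/5
  k=2: +1/(2!*1!*0!*0!*0!*1!) = 1/2
Σ = 1/2  ⇒  CG² = 4/5*(1/2)² = 1/5
CG = +√(1/5) = +0.447214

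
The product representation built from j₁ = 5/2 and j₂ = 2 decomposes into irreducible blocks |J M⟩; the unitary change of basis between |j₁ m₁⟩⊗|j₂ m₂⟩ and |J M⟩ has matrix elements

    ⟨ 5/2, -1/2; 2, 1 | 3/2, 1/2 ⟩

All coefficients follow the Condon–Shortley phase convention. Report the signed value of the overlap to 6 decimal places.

+0.487950

triangle: 3!*2!*1!/7! = 12/5040
(j±m)!: 2!*3!*3!*1!*2!*1! = 144
prefactor² = (2J+1)*Δ*N² = 48/35
  k=2: +1/(2!*1!*1!*1!*1!*0!) = 1/2
  k=3: −1/(3!*0!*0!*0!*2!*1!) = -1/12
Σ = 5/12  ⇒  CG² = 48/35*(5/12)² = 5/21
CG = +√(5/21) = +0.487950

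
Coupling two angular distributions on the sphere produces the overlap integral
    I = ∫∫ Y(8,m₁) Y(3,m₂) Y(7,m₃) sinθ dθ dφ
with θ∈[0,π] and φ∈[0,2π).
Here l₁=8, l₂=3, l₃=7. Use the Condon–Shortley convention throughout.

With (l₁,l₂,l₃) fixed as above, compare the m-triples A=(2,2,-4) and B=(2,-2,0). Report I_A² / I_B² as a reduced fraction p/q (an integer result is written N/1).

3179/1050

Same 8,3,7: normalisation and zero-m 3j drop out of the ratio.
A: Δ: 4! 12! 2! / 19! → 1/5290740; sum: t=3:−1/26127360 t=4:+1/174182400 = -17/522547200; 3j²(8 3 7; 2 2 -4) = Δ·Π!·Σ² = 935/62244  (sign +1)
B: Δ: 4! 12! 2! / 19! → 1/5290740; sum: t=0:+1/12441600 t=1:−1/7257600 = -1/17418240; 3j²(8 3 7; 2 -2 0) = Δ·Π!·Σ² = 125/25194  (sign +1)
I_A²/I_B² = (935/62244)/(125/25194) = 3179/1050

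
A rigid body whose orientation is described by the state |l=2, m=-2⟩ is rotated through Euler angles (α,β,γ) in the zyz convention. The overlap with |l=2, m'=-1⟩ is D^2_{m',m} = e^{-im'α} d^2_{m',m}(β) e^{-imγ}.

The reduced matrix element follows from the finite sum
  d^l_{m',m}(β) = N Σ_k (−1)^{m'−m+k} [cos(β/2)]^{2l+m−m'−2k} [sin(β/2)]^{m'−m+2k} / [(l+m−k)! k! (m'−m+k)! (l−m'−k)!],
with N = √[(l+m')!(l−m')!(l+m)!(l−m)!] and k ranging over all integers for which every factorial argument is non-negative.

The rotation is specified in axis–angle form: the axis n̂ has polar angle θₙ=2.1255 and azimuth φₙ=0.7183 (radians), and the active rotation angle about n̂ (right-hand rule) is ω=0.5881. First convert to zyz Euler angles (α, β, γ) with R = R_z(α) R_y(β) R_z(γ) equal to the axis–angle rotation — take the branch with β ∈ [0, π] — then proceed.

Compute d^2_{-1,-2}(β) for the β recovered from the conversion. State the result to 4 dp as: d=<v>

Axis–angle → zyz. n̂ = (sinθₙcosφₙ, sinθₙsinφₙ, cosθₙ) = (+0.640029, +0.559427, -0.526691), ω = 0.5881.
R = I cosω + sinω [n̂]ₓ + (1−cosω) n̂n̂ᵀ gives
  R = [+0.900817, +0.352352, +0.253726; -0.232045, +0.884574, -0.404578; -0.366993, +0.305575, +0.878601]
β = atan2(√(R₁₃²+R₂₃²), R₃₃) = 0.497871; α = atan2(R₂₃, R₁₃) mod 2π = 5.272524; γ = atan2(R₃₂, −R₃₁) mod 2π = 0.694331
d^2_{-1,-2}(β=0.4979) via the finite sum:
With c≡cos(β/2)=0.969175 and s≡sin(β/2)=0.246373, N=[1·6·1·24]^{1/2}=12.000000
k∈{0} keeps every argument non-negative
  k=0: (−1)^1·12.0000/(6)·0.9692^3·0.2464^1 = -0.448569
d^2_{-1,-2}(0.4979) = -0.448569

d=-0.4486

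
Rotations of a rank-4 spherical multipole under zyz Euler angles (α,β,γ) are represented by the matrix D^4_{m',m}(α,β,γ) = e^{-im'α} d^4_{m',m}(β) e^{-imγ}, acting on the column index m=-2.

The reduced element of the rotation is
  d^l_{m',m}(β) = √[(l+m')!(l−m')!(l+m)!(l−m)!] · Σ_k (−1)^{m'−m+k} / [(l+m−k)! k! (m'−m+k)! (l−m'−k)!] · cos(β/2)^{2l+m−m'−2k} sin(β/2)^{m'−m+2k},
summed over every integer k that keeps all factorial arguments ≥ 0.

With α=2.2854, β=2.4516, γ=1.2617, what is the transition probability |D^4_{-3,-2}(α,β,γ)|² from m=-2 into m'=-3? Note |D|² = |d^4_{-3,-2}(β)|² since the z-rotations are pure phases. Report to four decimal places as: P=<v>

D^4_{-3,-2}(2.2854,2.4516,1.2617) = e^{-i·-3·2.2854}·d^4_{-3,-2}(2.4516)·e^{-i·-2·1.2617}. Compute d first:
With c≡cos(β/2)=0.338193 and s≡sin(β/2)=0.941077, N=[1·5040·2·720]^{1/2}=2693.993318
The bounds max(0,m−m')=1 and min(l+m,l−m')=2 give 2 terms
  k=1: (−1)^0·2693.9933/(720)·0.3382^7·0.9411^1 = +0.001782
  k=2: (−1)^1·2693.9933/(240)·0.3382^5·0.9411^3 = -0.041389
d^4_{-3,-2}(2.4516) = +0.001782 -0.041389 = -0.039607
|D^4_{-3,-2}|² = |d^4_{-3,-2}(β)|² = (-0.039607)² = 0.001569 (the z-rotation phases have unit modulus)

P=0.0016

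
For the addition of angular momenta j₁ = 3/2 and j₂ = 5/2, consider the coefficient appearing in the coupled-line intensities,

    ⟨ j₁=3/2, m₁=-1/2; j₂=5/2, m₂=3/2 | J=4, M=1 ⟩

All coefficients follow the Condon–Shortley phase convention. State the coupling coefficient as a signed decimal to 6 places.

+√(15/56) ≈ +0.517549

√[9·0!3!5!/9! · 1!2!4!1!5!3!] = √(4320/7)
  +(−1)^0/∏(0,0,2,4,1,1)! = 1/48  (running 1/48)
⟨..|..⟩ = √(4320/7)·(1/48) = +0.517549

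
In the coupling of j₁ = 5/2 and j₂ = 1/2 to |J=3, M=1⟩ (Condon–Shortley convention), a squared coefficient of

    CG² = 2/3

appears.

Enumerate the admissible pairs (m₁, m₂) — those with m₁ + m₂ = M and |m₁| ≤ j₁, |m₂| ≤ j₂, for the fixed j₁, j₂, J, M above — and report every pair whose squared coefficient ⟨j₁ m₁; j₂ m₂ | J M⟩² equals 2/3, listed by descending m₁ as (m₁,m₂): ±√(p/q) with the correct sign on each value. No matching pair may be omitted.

(1/2,1/2): +√(2/3)

Admissible pairs with m₁+m₂ = M = 1: (1/2,1/2), (3/2,-1/2)
  (m₁,m₂)=(3/2,-1/2): CG² = 1/3, CG = +√(1/3)
  (m₁,m₂)=(1/2,1/2): CG² = 2/3, CG = +√(2/3)   ← matches the target
Pairs with CG² = 2/3: (1/2,1/2): +√(2/3)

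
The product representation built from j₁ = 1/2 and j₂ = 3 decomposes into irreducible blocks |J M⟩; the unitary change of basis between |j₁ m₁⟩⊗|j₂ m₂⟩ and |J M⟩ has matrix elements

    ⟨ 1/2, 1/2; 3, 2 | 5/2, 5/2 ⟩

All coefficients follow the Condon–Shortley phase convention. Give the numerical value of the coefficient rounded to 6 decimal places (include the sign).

+√(1/7) ≈ +0.377964

√[6·1!0!5!/7! · 1!0!5!1!5!0!] = √(14400/7)
  +(−1)^0/∏(0,1,0,5,0,0)! = 1/120  (running 1/120)
⟨..|..⟩ = √(14400/7)·(1/120) = +0.377964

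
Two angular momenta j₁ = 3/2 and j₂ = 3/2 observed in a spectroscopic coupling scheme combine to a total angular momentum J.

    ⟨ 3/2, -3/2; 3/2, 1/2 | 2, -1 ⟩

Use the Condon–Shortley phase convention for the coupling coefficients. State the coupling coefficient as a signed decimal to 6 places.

√[5·1!2!2!/6! · 0!3!2!1!1!3!] = √(2)
  +(−1)^1/∏(1,0,2,1,0,1)! = -1/2  (running -1/2)
⟨..|..⟩ = √(2)·(-1/2) = -0.707107

-0.707107  (= −√(1/2))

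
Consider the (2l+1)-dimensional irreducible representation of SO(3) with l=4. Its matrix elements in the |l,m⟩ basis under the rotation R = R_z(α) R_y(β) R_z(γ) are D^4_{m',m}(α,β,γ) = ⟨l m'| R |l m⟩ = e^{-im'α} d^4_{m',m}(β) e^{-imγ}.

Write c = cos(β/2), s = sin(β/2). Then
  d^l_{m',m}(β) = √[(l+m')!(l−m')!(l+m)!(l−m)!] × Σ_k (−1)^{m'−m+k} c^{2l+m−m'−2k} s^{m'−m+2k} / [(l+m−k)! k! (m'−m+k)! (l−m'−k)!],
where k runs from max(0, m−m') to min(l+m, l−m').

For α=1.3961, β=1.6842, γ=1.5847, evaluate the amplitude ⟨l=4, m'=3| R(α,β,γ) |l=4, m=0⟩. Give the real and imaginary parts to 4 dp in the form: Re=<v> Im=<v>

D^4_{3,0}(1.3961,1.6842,1.5847) = e^{-i·3·1.3961}·d^4_{3,0}(1.6842)·e^{-i·0·1.5847}. Compute d first:
With c≡cos(β/2)=0.665898 and s≡sin(β/2)=0.746043, N=[5040·1·24·24]^{1/2}=1703.830978
Admissible k: 0..1 (factorial args all ≥0)
  k=0: (−1)^3·1703.8310/(144)·0.6659^5·0.7460^3 = -0.643270
  k=1: (−1)^4·1703.8310/(144)·0.6659^3·0.7460^5 = +0.807432
d^4_{3,0}(1.6842) = -0.643270 +0.807432 = +0.164163
D = (-0.500424+0.865780i)·(+0.164163)·(+1.000000+0.000000i) = -0.082151+0.142129i

Re=-0.0822 Im=0.1421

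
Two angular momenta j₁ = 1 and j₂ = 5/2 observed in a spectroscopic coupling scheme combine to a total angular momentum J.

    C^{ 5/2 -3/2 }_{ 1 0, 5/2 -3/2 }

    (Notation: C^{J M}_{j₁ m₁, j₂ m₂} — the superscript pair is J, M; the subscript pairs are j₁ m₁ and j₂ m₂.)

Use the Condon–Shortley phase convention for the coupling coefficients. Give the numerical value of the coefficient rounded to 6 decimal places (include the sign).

j₁+j₂−J=1  J+j₁−j₂=1  J−j₁+j₂=4  j₁+j₂+J+1=7
(j₁±m₁, j₂±m₂, J±M) = (1,1,1,4,1,4)
P² = 576/35
sum k=0..1:
  [0] +1/6 = 1/6
  [1] −1/24 = -1/24
S = 1/8
C² = P²·S² = 9/35 ; C = +0.507093

+√(9/35) ≈ +0.507093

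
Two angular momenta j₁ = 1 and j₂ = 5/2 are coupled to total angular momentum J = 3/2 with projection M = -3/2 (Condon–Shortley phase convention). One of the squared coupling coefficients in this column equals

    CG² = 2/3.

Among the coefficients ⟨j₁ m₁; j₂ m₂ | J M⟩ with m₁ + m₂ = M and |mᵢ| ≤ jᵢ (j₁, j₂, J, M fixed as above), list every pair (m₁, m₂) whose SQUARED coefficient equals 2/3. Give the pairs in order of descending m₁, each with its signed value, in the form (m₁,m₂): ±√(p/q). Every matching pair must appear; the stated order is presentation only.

(1,-5/2): +√(2/3)

Admissible pairs with m₁+m₂ = M = -3/2: (-1,-1/2), (0,-3/2), (1,-5/2)
  (m₁,m₂)=(1,-5/2): CG² = 2/3, CG = +√(2/3)   ← matches the target
  (m₁,m₂)=(0,-3/2): CG² = 4/15, CG = −√(4/15)
  (m₁,m₂)=(-1,-1/2): CG² = 1/15, CG = +√(1/15)
Pairs with CG² = 2/3: (1,-5/2): +√(2/3)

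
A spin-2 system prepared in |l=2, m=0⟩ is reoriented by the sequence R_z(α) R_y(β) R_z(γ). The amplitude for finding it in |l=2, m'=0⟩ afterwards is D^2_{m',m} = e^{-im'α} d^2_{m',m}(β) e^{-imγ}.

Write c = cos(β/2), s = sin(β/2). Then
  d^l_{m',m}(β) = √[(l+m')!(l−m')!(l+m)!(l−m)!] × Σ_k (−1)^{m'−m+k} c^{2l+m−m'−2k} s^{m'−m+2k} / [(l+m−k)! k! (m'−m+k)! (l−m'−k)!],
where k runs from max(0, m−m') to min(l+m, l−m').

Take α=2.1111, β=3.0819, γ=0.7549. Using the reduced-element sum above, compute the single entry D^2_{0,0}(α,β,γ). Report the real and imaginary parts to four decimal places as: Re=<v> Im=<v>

First d^2_{0,0}(β=3.0819), then the phase factors e^{-i(0)α} and e^{-i(0)γ}:
With c≡cos(β/2)=0.029842 and s≡sin(β/2)=0.999555, N=[2·2·2·2]^{1/2}=4.000000
Admissible k: 0..2 (factorial args all ≥0)
  k=0: (−1)^0·4.0000/(4)·0.0298^4·0.9996^0 = +0.000001
  k=1: (−1)^1·4.0000/(1)·0.0298^2·0.9996^2 = -0.003559
  k=2: (−1)^2·4.0000/(4)·0.0298^0·0.9996^4 = +0.998220
d^2_{0,0}(3.0819) = +0.000001 -0.003559 +0.998220 = +0.994662
Phases: e^{-i·(0)·2.1111}=+1.000000+0.000000i, e^{-i·(0)·0.7549}=+1.000000+0.000000i ⇒ D=+0.994662+0.000000i

Re=0.9947 Im=0.0000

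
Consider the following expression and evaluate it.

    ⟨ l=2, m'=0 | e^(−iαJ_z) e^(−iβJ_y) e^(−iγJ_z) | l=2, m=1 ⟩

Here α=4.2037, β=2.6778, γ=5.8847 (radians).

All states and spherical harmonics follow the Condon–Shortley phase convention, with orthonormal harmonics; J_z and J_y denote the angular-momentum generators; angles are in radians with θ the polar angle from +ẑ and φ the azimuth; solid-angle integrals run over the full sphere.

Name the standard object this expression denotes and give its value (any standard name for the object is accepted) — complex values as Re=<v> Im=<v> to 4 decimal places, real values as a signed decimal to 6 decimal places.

Wigner D-matrix element, Re=-0.4516 Im=-0.1901

This is a Wigner D-matrix element — the rotation-matrix element ⟨l m'| R(α,β,γ) |l m⟩ in the angular-momentum basis.
D^2_{0,1}(4.2037,2.6778,5.8847) = e^{-i·0·4.2037}·d^2_{0,1}(2.6778)·e^{-i·1·5.8847}. Compute d first:
Half-angle: c=0.229824, s=0.973232. N=√(2·2·6·1)=4.898979
k∈{1,2} keeps every argument non-negative
  k=1: (−1)^0·4.8990/(2)·0.2298^3·0.9732^1 = +0.028938
  k=2: (−1)^1·4.8990/(2)·0.2298^1·0.9732^3 = -0.518943
d^2_{0,1}(2.6778) = +0.028938 -0.518943 = -0.490005
D = (+1.000000+0.000000i)·(-0.490005)·(+0.921650+0.388023i) = -0.451613-0.190133i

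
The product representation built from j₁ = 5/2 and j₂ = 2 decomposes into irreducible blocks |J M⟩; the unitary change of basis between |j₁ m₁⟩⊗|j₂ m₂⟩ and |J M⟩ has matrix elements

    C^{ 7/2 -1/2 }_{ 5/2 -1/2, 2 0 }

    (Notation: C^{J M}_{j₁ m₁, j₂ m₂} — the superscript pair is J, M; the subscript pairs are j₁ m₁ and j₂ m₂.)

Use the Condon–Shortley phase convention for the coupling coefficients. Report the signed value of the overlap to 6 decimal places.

j₁+j₂−J=1  J+j₁−j₂=4  J−j₁+j₂=3  j₁+j₂+J+1=9
(j₁±m₁, j₂±m₂, J±M) = (2,3,2,2,3,4)
P² = 768/35
sum k=0..1:
  [0] +1/12 = 1/12
  [1] −1/8 = -1/8
S = -1/24
C² = P²·S² = 4/105 ; C = -0.195180

−√(4/105) = -0.195180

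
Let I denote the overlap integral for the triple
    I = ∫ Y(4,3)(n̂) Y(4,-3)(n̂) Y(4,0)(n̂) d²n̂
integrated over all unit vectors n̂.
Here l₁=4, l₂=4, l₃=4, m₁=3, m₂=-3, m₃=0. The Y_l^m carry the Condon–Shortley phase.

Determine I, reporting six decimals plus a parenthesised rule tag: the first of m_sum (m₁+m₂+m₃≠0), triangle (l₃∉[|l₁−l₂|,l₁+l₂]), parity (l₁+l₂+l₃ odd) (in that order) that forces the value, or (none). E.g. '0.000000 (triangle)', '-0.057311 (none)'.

0.159788 (none)

Checks pass: Σm=0; 12 even; l₃=4∈[0,8].
(2·4+1)(2·4+1)(2·4+1) = 729
Δ: 4! 4! 4! / 13! → 1/450450
sum: t=0:+1/13824 t=1:−1/216 t=2:+1/64 t=3:−1/216 t=4:+1/13824 = 5/768
3j²(4 4 4; 0 0 0) = Δ·Π!·Σ² = 18/1001  (sign +1)
sum: t=0:+1/864 t=1:−1/3456 = 1/1152
3j²(4 4 4; 3 -3 0) = Δ·Π!·Σ² = 7/286  (sign +1)
combine: 4πI² = 729·18/1001·7/286 = 6561/20449
take √, sign +1: I = 0.15978796
No selection rule forces the value: the integral is nonzero (none).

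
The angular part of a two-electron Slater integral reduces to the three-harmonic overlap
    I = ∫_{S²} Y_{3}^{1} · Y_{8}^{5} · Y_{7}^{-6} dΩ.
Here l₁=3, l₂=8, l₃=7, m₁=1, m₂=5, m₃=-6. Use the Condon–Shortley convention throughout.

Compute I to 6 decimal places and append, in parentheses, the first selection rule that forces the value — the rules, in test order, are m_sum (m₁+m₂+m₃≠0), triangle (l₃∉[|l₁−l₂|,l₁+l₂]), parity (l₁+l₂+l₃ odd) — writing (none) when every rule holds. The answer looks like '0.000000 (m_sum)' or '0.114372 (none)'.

Rules hold: Σm=0, L=18 even, 5≤7≤11.
N = 7·17·15 = 1785
Δ = 4!·2!·12!/19! = 1/5290740
Racah Σ t=1..3: t=1:−1/7257600 t=2:+1/2073600 t=3:−1/7257600 = 1/4838400
⇒ 3j(3 8 7; 0 0 0)² = 252/20995, sgn -1
Racah Σ t=1..2: t=1:−1/2874009600 t=2:+1/319334400 = 1/359251200
⇒ 3j(3 8 7; 1 5 -6)² = 1664/101745, sgn -1
4πI² = N·(3j₀)²·(3jₘ)² = 10752/30685
I = +1·√(0.350399/4π) = 0.16698468
No selection rule forces the value: the integral is nonzero (none).

0.166985 (none)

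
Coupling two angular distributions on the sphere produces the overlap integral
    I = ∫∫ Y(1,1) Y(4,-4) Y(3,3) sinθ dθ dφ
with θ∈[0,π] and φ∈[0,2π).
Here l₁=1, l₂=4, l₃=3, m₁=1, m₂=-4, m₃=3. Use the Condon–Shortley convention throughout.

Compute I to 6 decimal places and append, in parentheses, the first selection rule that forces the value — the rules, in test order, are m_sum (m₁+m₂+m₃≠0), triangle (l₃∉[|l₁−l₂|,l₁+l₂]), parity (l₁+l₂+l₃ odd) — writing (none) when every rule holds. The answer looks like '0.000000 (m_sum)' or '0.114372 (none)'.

0.325735 (none)

m-sum 0 ✓  L=8 even ✓  3≤3≤5 ✓
Π(2lᵢ+1) = 3×9×7 = 189
triangle coeff Δ(1,4,3) = 1/252
Σ_t [1,1]: t=1:−1/36 = -1/36
(3j)²=4/63 [(1 4 3; 0 0 0)], sign=+1
Σ_t [0,0]: t=0:+1/1440 = 1/1440
(3j)²=1/9 [(1 4 3; 1 -4 3)], sign=+1
⇒ 4πI² = 4/3
I = (+1)√(4/3/(4π)) = 0.32573501
No selection rule forces the value: the integral is nonzero (none).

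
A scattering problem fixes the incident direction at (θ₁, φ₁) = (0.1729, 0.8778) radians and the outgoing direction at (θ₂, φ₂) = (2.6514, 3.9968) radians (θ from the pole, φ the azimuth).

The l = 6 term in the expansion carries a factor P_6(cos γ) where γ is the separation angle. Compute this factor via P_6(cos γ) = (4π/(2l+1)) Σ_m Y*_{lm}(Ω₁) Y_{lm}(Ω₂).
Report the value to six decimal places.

Summing Y*_{l m}(θ₁,φ₁)·Y_{l m}(θ₂,φ₂) over m ∈ [−6, 6]; prefactor 4π/(2·6+1) = 0.966644:
  m=-6: (0.000007, -0.000011) × (0.002139, 0.004806) = (0.000000, 0.000000)  (running Σ = (0.000000, 0.000000))
  m=-5: (-0.000079, -0.000236) × (-0.014432, 0.030948) = (0.000008, 0.000001)  (running Σ = (0.000008, 0.000001))
  m=-4: (-0.002820, -0.001092) × (-0.127410, 0.036532) = (0.000399, 0.000036)  (running Σ = (0.000408, 0.000037))
  m=-3: (-0.021907, 0.012202) × (-0.279728, -0.181662) = (0.008344, 0.000566)  (running Σ = (0.008752, 0.000604))
  m=-2: (-0.025876, 0.138423) × (-0.070144, -0.499132) = (0.070906, 0.003206)  (running Σ = (0.079658, 0.003810))
  m=-1: (0.310594, 0.374035) × (0.184322, -0.212036) = (0.136558, 0.003086)  (running Σ = (0.216217, 0.006895))
  m=0: (0.721684, -0.000000) × (-0.329412, 0.000000) = (-0.237732, 0.000000)  (running Σ = (-0.021515, 0.006895))
  m=1: (-0.310594, 0.374035) × (-0.184322, -0.212036) = (0.136558, -0.003086)  (running Σ = (0.115044, 0.003810))
  m=2: (-0.025876, -0.138423) × (-0.070144, 0.499132) = (0.070906, -0.003206)  (running Σ = (0.185950, 0.000604))
  m=3: (0.021907, 0.012202) × (0.279728, -0.181662) = (0.008344, -0.000566)  (running Σ = (0.194294, 0.000037))
  m=4: (-0.002820, 0.001092) × (-0.127410, -0.036532) = (0.000399, -0.000036)  (running Σ = (0.194694, 0.000001))
  m=5: (0.000079, -0.000236) × (0.014432, 0.030948) = (0.000008, -0.000001)  (running Σ = (0.194702, 0.000000))
  m=6: (0.000007, 0.000011) × (0.002139, -0.004806) = (0.000000, -0.000000)  (running Σ = (0.194702, -0.000000))
Total Σ_m = (0.194702, -0.000000). Multiply by 0.966644: (0.188208, -0.000000). P_6(cos γ) = 0.188208

0.188208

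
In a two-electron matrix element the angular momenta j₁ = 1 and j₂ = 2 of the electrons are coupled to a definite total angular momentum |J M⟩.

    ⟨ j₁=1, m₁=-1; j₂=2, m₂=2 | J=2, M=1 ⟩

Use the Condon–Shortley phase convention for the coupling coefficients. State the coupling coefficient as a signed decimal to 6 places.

triangle: 1!·1!·3!/6! = 6/720
(j±m)!: 0!·2!·4!·0!·3!·1! = 288
prefactor² = (2J+1)·Δ·N² = 12
  k=1: −1/(1!·0!·1!·3!·0!·0!) = -1/6
Σ = -1/6  ⇒  CG² = 12·(-1/6)² = 1/3
CG = −√(1/3) = -0.577350

−√(1/3) = -0.577350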